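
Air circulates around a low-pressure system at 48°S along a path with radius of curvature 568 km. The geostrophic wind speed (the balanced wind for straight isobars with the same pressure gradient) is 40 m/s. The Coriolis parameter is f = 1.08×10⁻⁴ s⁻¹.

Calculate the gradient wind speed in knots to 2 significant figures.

Around a low, centrifugal force acts outward with Coriolis, so pressure-gradient force balances both:
(1/ρ)|∂P/∂n| = fV + V²/R  →  V² + fR·V − fR·V_g = 0
With fR = 1.08×10⁻⁴ × 568×10³ m = 61.3 m/s:
V = [−fR + √((fR)² + 4 fR V_g)]/2 = [−61.3 + √(61.3² + 4×61.3×40)]/2 = 27.6 m/s
Subgeostrophic (V < V_g = 40 m/s), as expected around a low.
Converting: 27.6 m/s × 1.944 = 54 knots

54 knots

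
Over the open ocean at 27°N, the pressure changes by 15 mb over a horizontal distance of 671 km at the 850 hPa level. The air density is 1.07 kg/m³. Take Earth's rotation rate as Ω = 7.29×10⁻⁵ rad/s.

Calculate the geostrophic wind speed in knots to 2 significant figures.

Coriolis parameter at 27°N:
f = 2Ω sin φ = 2 × 7.29×10⁻⁵ × sin 27° = 6.62×10⁻⁵ s⁻¹
Pressure gradient: |∂P/∂n| = 1500 Pa / 671000 m = 2.24×10⁻³ Pa/m
Geostrophic balance (pressure-gradient force = Coriolis force):
V_g = (1/(fρ)) |∂P/∂n| = 2.24×10⁻³ / (6.62×10⁻⁵ × 1.07) = 31.6 m/s
Converting: 31.6 m/s × 1.944 = 61 knots

61 knots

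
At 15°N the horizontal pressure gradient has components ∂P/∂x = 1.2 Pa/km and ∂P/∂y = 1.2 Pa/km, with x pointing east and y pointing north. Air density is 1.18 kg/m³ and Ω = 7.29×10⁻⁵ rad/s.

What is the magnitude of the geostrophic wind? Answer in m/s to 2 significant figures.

Coriolis parameter at 15°N:
f = 2Ω sin φ = 2 × 7.29×10⁻⁵ × sin 15° = 3.77×10⁻⁵ s⁻¹
Component geostrophic relations (x east, y north):
u_g = −(1/(fρ)) ∂P/∂y,  v_g = (1/(fρ)) ∂P/∂x
u_g = −(1.2×10⁻³)/(3.77×10⁻⁵ × 1.18) = −26.9 m/s;  v_g = (1.2×10⁻³)/(3.77×10⁻⁵ × 1.18) = 26.9 m/s
|V_g| = √(u_g² + v_g²) = 38.1 m/s

38 m/s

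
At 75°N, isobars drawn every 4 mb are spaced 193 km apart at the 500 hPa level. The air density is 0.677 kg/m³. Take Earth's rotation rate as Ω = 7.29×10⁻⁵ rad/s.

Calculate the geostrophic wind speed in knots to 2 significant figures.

Coriolis parameter at 75°N:
f = 2Ω sin φ = 2 × 7.29×10⁻⁵ × sin 75° = 1.41×10⁻⁴ s⁻¹
Pressure gradient: |∂P/∂n| = 400 Pa / 193000 m = 2.07×10⁻³ Pa/m
Geostrophic balance (pressure-gradient force = Coriolis force):
V_g = (1/(fρ)) |∂P/∂n| = 2.07×10⁻³ / (1.41×10⁻⁴ × 0.677) = 21.7 m/s
Converting: 21.7 m/s × 1.944 = 42 knots

42 knots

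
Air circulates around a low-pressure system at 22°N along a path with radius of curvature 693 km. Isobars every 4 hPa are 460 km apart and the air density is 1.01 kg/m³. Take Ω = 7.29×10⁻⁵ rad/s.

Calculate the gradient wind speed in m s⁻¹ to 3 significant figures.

Coriolis parameter at 22°N:
f = 2Ω sin φ = 2 × 7.29×10⁻⁵ × sin 22° = 5.46×10⁻⁵ s⁻¹
Pressure gradient: |∂P/∂n| = 400 Pa / 460000 m = 8.70×10⁻⁴ Pa/m
Geostrophic speed: V_g = |∂P/∂n|/(fρ) = 8.70×10⁻⁴/(5.46×10⁻⁵ × 1.01) = 15.8 m/s
Around a low, centrifugal force acts outward with Coriolis, so pressure-gradient force balances both:
(1/ρ)|∂P/∂n| = fV + V²/R  →  V² + fR·V − fR·V_g = 0
With fR = 5.46×10⁻⁵ × 693×10³ m = 37.9 m/s:
V = [−fR + √((fR)² + 4 fR V_g)]/2 = [−37.9 + √(37.9² + 4×37.9×15.8)]/2 = 12 m/s
Subgeostrophic (V < V_g = 15.8 m/s), as expected around a low.

12.0 m s⁻¹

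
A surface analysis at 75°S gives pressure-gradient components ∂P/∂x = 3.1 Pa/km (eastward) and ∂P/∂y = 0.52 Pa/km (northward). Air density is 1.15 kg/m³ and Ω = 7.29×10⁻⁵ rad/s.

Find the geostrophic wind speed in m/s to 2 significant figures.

Coriolis parameter at 75°S:
f = 2Ω sin φ = 2 × 7.29×10⁻⁵ × sin 75° = 1.41×10⁻⁴ s⁻¹
In the Southern Hemisphere f is negative: f = −1.41×10⁻⁴ s⁻¹.
Component geostrophic relations (x east, y north):
u_g = −(1/(fρ)) ∂P/∂y,  v_g = (1/(fρ)) ∂P/∂x
u_g = −(0.52×10⁻³)/(−1.41×10⁻⁴ × 1.15) = 3.21 m/s;  v_g = (3.1×10⁻³)/(−1.41×10⁻⁴ × 1.15) = −19.1 m/s
|V_g| = √(u_g² + v_g²) = 19.4 m/s

19 m/s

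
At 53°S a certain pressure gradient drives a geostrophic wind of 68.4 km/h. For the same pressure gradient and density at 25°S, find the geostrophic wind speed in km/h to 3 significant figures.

With the same pressure gradient and density, V_g ∝ 1/f ∝ 1/sin φ.
V₂ = V₁ · sin φ₁ / sin φ₂ = 68.4 × sin 53° / sin 25°
V₂ = 68.4 × 0.7986/0.4226 = 129 km/h

129 km/h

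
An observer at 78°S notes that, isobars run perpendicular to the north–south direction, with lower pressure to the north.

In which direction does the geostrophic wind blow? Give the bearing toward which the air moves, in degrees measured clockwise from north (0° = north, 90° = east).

The pressure-gradient force points toward the north (bearing 000°).
Geostrophic balance: in the Southern Hemisphere the Coriolis force deflects motion to the left, so the geostrophic wind blows 90° to the left of the pressure-gradient force (low pressure on the right).
Rotating 000° by 90° counterclockwise gives 270° — the wind blows toward the west.

270°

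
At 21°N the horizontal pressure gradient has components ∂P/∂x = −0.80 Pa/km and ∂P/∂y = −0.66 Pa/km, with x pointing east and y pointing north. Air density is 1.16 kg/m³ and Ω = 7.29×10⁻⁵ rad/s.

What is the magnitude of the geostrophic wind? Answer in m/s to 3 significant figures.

17.1 m/s

Coriolis parameter at 21°N:
f = 2Ω sin φ = 2 × 7.29×10⁻⁵ × sin 21° = 5.23×10⁻⁵ s⁻¹
Component geostrophic relations (x east, y north):
u_g = −(1/(fρ)) ∂P/∂y,  v_g = (1/(fρ)) ∂P/∂x
u_g = −(−0.66×10⁻³)/(5.23×10⁻⁵ × 1.16) = 10.9 m/s;  v_g = (−0.80×10⁻³)/(5.23×10⁻⁵ × 1.16) = −13.2 m/s
|V_g| = √(u_g² + v_g²) = 17.1 m/s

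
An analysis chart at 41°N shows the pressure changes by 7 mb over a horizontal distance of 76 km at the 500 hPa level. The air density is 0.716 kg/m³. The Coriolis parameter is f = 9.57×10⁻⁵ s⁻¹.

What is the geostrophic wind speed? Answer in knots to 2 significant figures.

Pressure gradient: |∂P/∂n| = 700 Pa / 76000 m = 9.21×10⁻³ Pa/m
Geostrophic balance (pressure-gradient force = Coriolis force):
V_g = (1/(fρ)) |∂P/∂n| = 9.21×10⁻³ / (9.57×10⁻⁵ × 0.716) = 134 m/s
Converting: 134 m/s × 1.944 = 260 knots

260 knots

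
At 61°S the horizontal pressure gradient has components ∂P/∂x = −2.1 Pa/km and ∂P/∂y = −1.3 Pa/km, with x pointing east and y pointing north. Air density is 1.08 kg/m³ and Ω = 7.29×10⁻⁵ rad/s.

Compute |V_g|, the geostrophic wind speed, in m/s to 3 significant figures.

17.9 m/s

Coriolis parameter at 61°S:
f = 2Ω sin φ = 2 × 7.29×10⁻⁵ × sin 61° = 1.28×10⁻⁴ s⁻¹
In the Southern Hemisphere f is negative: f = −1.28×10⁻⁴ s⁻¹.
Component geostrophic relations (x east, y north):
u_g = −(1/(fρ)) ∂P/∂y,  v_g = (1/(fρ)) ∂P/∂x
u_g = −(−1.3×10⁻³)/(−1.28×10⁻⁴ × 1.08) = −9.44 m/s;  v_g = (−2.1×10⁻³)/(−1.28×10⁻⁴ × 1.08) = 15.2 m/s
|V_g| = √(u_g² + v_g²) = 17.9 m/s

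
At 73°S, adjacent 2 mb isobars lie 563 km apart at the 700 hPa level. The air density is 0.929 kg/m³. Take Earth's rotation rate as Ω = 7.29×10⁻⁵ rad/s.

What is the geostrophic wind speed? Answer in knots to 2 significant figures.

Coriolis parameter at 73°S:
f = 2Ω sin φ = 2 × 7.29×10⁻⁵ × sin 73° = 1.39×10⁻⁴ s⁻¹
Pressure gradient: |∂P/∂n| = 200 Pa / 563000 m = 3.55×10⁻⁴ Pa/m
Geostrophic balance (pressure-gradient force = Coriolis force):
V_g = (1/(fρ)) |∂P/∂n| = 3.55×10⁻⁴ / (1.39×10⁻⁴ × 0.929) = 2.74 m/s
Converting: 2.74 m/s × 1.944 = 5.3 knots

5.3 knots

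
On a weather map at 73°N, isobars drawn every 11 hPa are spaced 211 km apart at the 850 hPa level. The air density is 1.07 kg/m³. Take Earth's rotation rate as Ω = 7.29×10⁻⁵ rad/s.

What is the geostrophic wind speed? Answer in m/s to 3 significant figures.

Coriolis parameter at 73°N:
f = 2Ω sin φ = 2 × 7.29×10⁻⁵ × sin 73° = 1.39×10⁻⁴ s⁻¹
Pressure gradient: |∂P/∂n| = 1100 Pa / 211000 m = 5.21×10⁻³ Pa/m
Geostrophic balance (pressure-gradient force = Coriolis force):
V_g = (1/(fρ)) |∂P/∂n| = 5.21×10⁻³ / (1.39×10⁻⁴ × 1.07) = 34.9 m/s

34.9 m/s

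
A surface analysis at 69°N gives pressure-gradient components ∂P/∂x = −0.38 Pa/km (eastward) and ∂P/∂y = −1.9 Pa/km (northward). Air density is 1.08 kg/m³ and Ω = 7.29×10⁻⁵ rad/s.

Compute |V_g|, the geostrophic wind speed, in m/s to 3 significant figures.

Coriolis parameter at 69°N:
f = 2Ω sin φ = 2 × 7.29×10⁻⁵ × sin 69° = 1.36×10⁻⁴ s⁻¹
Component geostrophic relations (x east, y north):
u_g = −(1/(fρ)) ∂P/∂y,  v_g = (1/(fρ)) ∂P/∂x
u_g = −(−1.9×10⁻³)/(1.36×10⁻⁴ × 1.08) = 12.9 m/s;  v_g = (−0.38×10⁻³)/(1.36×10⁻⁴ × 1.08) = −2.58 m/s
|V_g| = √(u_g² + v_g²) = 13.2 m/s

13.2 m/s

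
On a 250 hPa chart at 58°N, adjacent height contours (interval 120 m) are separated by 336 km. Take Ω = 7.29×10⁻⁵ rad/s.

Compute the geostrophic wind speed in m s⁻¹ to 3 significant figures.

Coriolis parameter at 58°N:
f = 2Ω sin φ = 2 × 7.29×10⁻⁵ × sin 58° = 1.24×10⁻⁴ s⁻¹
Height gradient: |∂Z/∂n| = 120 m / 336000 m = 3.57×10⁻⁴
On a pressure surface, geostrophic balance gives V_g = (g/f)|∂Z/∂n|:
V_g = 9.81 × 3.57×10⁻⁴ / 1.24×10⁻⁴ = 28.3 m/s

28.3 m s⁻¹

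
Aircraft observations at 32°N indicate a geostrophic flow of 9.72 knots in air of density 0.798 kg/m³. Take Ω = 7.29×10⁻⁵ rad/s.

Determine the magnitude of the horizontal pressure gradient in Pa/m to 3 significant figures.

3.08×10⁻⁴ Pa/m

Coriolis parameter at 32°N:
f = 2Ω sin φ = 2 × 7.29×10⁻⁵ × sin 32° = 7.73×10⁻⁵ s⁻¹
Wind speed in SI: 9.72 knots = 5.00 m/s
Geostrophic balance rearranged: |∂P/∂n| = f ρ V_g
|∂P/∂n| = 7.73×10⁻⁵ × 0.798 × 5.00 = 3.08×10⁻⁴ Pa/m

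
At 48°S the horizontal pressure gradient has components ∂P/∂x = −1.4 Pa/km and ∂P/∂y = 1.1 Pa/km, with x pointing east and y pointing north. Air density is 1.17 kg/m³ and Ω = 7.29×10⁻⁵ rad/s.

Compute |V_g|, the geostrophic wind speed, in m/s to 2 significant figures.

14 m/s

Coriolis parameter at 48°S:
f = 2Ω sin φ = 2 × 7.29×10⁻⁵ × sin 48° = 1.08×10⁻⁴ s⁻¹
In the Southern Hemisphere f is negative: f = −1.08×10⁻⁴ s⁻¹.
Component geostrophic relations (x east, y north):
u_g = −(1/(fρ)) ∂P/∂y,  v_g = (1/(fρ)) ∂P/∂x
u_g = −(1.1×10⁻³)/(−1.08×10⁻⁴ × 1.17) = 8.68 m/s;  v_g = (−1.4×10⁻³)/(−1.08×10⁻⁴ × 1.17) = 11.0 m/s
|V_g| = √(u_g² + v_g²) = 14.0 m/s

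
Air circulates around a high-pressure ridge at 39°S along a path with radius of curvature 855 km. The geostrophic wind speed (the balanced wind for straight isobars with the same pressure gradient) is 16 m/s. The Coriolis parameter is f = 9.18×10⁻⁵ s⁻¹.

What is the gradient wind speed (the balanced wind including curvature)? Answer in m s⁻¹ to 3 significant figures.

Around a high, pressure-gradient force acts outward with centrifugal, so Coriolis balances both:
fV = (1/ρ)|∂P/∂n| + V²/R  →  V² − fR·V + fR·V_g = 0
With fR = 9.18×10⁻⁵ × 855×10³ m = 78.5 m/s:
V = [fR − √((fR)² − 4 fR V_g)]/2 = [78.5 − √(78.5² − 4×78.5×16)]/2 = 22.4 m/s
Supergeostrophic (V > V_g = 16 m/s), as expected around a high.

22.4 m s⁻¹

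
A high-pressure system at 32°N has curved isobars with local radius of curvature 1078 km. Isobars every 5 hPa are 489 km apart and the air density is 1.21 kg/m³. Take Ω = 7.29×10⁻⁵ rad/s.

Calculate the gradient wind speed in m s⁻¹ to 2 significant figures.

13 m s⁻¹

Coriolis parameter at 32°N:
f = 2Ω sin φ = 2 × 7.29×10⁻⁵ × sin 32° = 7.73×10⁻⁵ s⁻¹
Pressure gradient: |∂P/∂n| = 500 Pa / 489000 m = 1.02×10⁻³ Pa/m
Geostrophic speed: V_g = |∂P/∂n|/(fρ) = 1.02×10⁻³/(7.73×10⁻⁵ × 1.21) = 10.9 m/s
Around a high, pressure-gradient force acts outward with centrifugal, so Coriolis balances both:
fV = (1/ρ)|∂P/∂n| + V²/R  →  V² − fR·V + fR·V_g = 0
With fR = 7.73×10⁻⁵ × 1078×10³ m = 83.3 m/s:
V = [fR − √((fR)² − 4 fR V_g)]/2 = [83.3 − √(83.3² − 4×83.3×10.9)]/2 = 13 m/s
Supergeostrophic (V > V_g = 10.9 m/s), as expected around a high.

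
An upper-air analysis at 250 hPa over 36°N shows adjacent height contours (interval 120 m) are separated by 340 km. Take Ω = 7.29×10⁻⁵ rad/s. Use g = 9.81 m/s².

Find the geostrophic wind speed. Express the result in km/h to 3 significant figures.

145 km/h

Coriolis parameter at 36°N:
f = 2Ω sin φ = 2 × 7.29×10⁻⁵ × sin 36° = 8.57×10⁻⁵ s⁻¹
Height gradient: |∂Z/∂n| = 120 m / 340000 m = 3.53×10⁻⁴
On a pressure surface, geostrophic balance gives V_g = (g/f)|∂Z/∂n|:
V_g = 9.81 × 3.53×10⁻⁴ / 8.57×10⁻⁵ = 40.4 m/s
Converting: 40.4 m/s × 3.6 = 145 km/h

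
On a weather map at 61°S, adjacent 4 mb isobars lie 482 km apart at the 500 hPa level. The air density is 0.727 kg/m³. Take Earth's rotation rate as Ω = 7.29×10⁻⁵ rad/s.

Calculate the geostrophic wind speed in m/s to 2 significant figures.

9.0 m/s

Coriolis parameter at 61°S:
f = 2Ω sin φ = 2 × 7.29×10⁻⁵ × sin 61° = 1.28×10⁻⁴ s⁻¹
Pressure gradient: |∂P/∂n| = 400 Pa / 482000 m = 8.30×10⁻⁴ Pa/m
Geostrophic balance (pressure-gradient force = Coriolis force):
V_g = (1/(fρ)) |∂P/∂n| = 8.30×10⁻⁴ / (1.28×10⁻⁴ × 0.727) = 8.95 m/s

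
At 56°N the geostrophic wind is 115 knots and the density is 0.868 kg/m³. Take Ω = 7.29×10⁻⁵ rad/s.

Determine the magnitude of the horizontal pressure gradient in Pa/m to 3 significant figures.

Coriolis parameter at 56°N:
f = 2Ω sin φ = 2 × 7.29×10⁻⁵ × sin 56° = 1.21×10⁻⁴ s⁻¹
Wind speed in SI: 115 knots = 59.2 m/s
Geostrophic balance rearranged: |∂P/∂n| = f ρ V_g
|∂P/∂n| = 1.21×10⁻⁴ × 0.868 × 59.2 = 6.21×10⁻³ Pa/m

6.21×10⁻³ Pa/m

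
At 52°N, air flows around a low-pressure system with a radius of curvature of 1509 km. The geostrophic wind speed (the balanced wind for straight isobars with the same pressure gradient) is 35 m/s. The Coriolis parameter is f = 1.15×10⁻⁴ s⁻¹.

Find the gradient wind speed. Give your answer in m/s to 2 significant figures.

30 m/s

Around a low, centrifugal force acts outward with Coriolis, so pressure-gradient force balances both:
(1/ρ)|∂P/∂n| = fV + V²/R  →  V² + fR·V − fR·V_g = 0
With fR = 1.15×10⁻⁴ × 1509×10³ m = 174 m/s:
V = [−fR + √((fR)² + 4 fR V_g)]/2 = [−174 + √(174² + 4×174×35)]/2 = 29.9 m/s
Subgeostrophic (V < V_g = 35 m/s), as expected around a low.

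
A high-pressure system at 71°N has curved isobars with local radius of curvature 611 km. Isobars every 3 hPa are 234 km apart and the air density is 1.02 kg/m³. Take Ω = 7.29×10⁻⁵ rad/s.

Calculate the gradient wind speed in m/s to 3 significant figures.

Coriolis parameter at 71°N:
f = 2Ω sin φ = 2 × 7.29×10⁻⁵ × sin 71° = 1.38×10⁻⁴ s⁻¹
Pressure gradient: |∂P/∂n| = 300 Pa / 234000 m = 1.28×10⁻³ Pa/m
Geostrophic speed: V_g = |∂P/∂n|/(fρ) = 1.28×10⁻³/(1.38×10⁻⁴ × 1.02) = 9.12 m/s
Around a high, pressure-gradient force acts outward with centrifugal, so Coriolis balances both:
fV = (1/ρ)|∂P/∂n| + V²/R  →  V² − fR·V + fR·V_g = 0
With fR = 1.38×10⁻⁴ × 611×10³ m = 84.2 m/s:
V = [fR − √((fR)² − 4 fR V_g)]/2 = [84.2 − √(84.2² − 4×84.2×9.12)]/2 = 10.4 m/s
Supergeostrophic (V > V_g = 9.12 m/s), as expected around a high.

10.4 m/s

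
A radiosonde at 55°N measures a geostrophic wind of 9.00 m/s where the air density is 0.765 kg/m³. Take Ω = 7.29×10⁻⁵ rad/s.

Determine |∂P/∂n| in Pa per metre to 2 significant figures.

8.2×10⁻⁴ Pa/m

Coriolis parameter at 55°N:
f = 2Ω sin φ = 2 × 7.29×10⁻⁵ × sin 55° = 1.19×10⁻⁴ s⁻¹
Geostrophic balance rearranged: |∂P/∂n| = f ρ V_g
|∂P/∂n| = 1.19×10⁻⁴ × 0.765 × 9.00 = 8.22×10⁻⁴ Pa/m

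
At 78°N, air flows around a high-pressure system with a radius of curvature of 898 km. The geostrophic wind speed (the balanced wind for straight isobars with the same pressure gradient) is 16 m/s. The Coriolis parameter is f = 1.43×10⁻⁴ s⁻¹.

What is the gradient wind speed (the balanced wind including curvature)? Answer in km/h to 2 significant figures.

Around a high, pressure-gradient force acts outward with centrifugal, so Coriolis balances both:
fV = (1/ρ)|∂P/∂n| + V²/R  →  V² − fR·V + fR·V_g = 0
With fR = 1.43×10⁻⁴ × 898×10³ m = 128 m/s:
V = [fR − √((fR)² − 4 fR V_g)]/2 = [128 − √(128² − 4×128×16)]/2 = 18.7 m/s
Supergeostrophic (V > V_g = 16 m/s), as expected around a high.
Converting: 18.7 m/s × 3.6 = 67 km/h

67 km/h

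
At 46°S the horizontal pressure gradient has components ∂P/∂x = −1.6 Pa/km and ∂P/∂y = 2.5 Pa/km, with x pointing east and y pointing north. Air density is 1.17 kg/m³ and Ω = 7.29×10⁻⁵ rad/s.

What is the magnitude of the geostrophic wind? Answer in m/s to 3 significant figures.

24.2 m/s

Coriolis parameter at 46°S:
f = 2Ω sin φ = 2 × 7.29×10⁻⁵ × sin 46° = 1.05×10⁻⁴ s⁻¹
In the Southern Hemisphere f is negative: f = −1.05×10⁻⁴ s⁻¹.
Component geostrophic relations (x east, y north):
u_g = −(1/(fρ)) ∂P/∂y,  v_g = (1/(fρ)) ∂P/∂x
u_g = −(2.5×10⁻³)/(−1.05×10⁻⁴ × 1.17) = 20.4 m/s;  v_g = (−1.6×10⁻³)/(−1.05×10⁻⁴ × 1.17) = 13.0 m/s
|V_g| = √(u_g² + v_g²) = 24.2 m/s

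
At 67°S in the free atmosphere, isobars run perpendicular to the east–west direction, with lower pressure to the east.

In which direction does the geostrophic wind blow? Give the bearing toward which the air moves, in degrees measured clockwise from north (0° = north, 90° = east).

The pressure-gradient force points toward the east (bearing 090°).
Geostrophic balance: in the Southern Hemisphere the Coriolis force deflects motion to the left, so the geostrophic wind blows 90° to the left of the pressure-gradient force (low pressure on the right).
Rotating 090° by 90° counterclockwise gives 000° — the wind blows toward the north.

000°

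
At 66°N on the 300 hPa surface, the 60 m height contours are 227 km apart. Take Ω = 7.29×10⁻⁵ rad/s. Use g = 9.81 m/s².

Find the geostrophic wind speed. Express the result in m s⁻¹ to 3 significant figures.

19.5 m s⁻¹

Coriolis parameter at 66°N:
f = 2Ω sin φ = 2 × 7.29×10⁻⁵ × sin 66° = 1.33×10⁻⁴ s⁻¹
Height gradient: |∂Z/∂n| = 60 m / 227000 m = 2.64×10⁻⁴
On a pressure surface, geostrophic balance gives V_g = (g/f)|∂Z/∂n|:
V_g = 9.81 × 2.64×10⁻⁴ / 1.33×10⁻⁴ = 19.5 m/s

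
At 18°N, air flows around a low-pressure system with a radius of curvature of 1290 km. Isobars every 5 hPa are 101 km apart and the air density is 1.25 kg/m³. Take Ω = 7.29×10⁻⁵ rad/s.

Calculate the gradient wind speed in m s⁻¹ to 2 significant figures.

Coriolis parameter at 18°N:
f = 2Ω sin φ = 2 × 7.29×10⁻⁵ × sin 18° = 4.51×10⁻⁵ s⁻¹
Pressure gradient: |∂P/∂n| = 500 Pa / 101000 m = 4.95×10⁻³ Pa/m
Geostrophic speed: V_g = |∂P/∂n|/(fρ) = 4.95×10⁻³/(4.51×10⁻⁵ × 1.25) = 87.9 m/s
Around a low, centrifugal force acts outward with Coriolis, so pressure-gradient force balances both:
(1/ρ)|∂P/∂n| = fV + V²/R  →  V² + fR·V − fR·V_g = 0
With fR = 4.51×10⁻⁵ × 1290×10³ m = 58.1 m/s:
V = [−fR + √((fR)² + 4 fR V_g)]/2 = [−58.1 + √(58.1² + 4×58.1×87.9)]/2 = 48.1 m/s
Subgeostrophic (V < V_g = 87.9 m/s), as expected around a low.

48 m s⁻¹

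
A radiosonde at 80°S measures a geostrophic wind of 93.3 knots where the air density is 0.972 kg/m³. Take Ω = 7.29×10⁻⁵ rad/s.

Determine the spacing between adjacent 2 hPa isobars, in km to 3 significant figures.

29.9 km

Coriolis parameter at 80°S:
f = 2Ω sin φ = 2 × 7.29×10⁻⁵ × sin 80° = 1.44×10⁻⁴ s⁻¹
Wind speed in SI: 93.3 knots = 48.0 m/s
Geostrophic balance rearranged: |∂P/∂n| = f ρ V_g
|∂P/∂n| = 1.44×10⁻⁴ × 0.972 × 48.0 = 6.70×10⁻³ Pa/m
Isobar spacing: Δn = ΔP/|∂P/∂n| = 200 Pa / 6.70×10⁻³ Pa/m = 29856 m ≈ 29.9 km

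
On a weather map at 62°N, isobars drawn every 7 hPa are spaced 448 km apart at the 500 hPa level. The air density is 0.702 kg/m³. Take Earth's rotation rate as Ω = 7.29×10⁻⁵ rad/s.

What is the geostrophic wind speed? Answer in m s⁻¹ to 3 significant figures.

Coriolis parameter at 62°N:
f = 2Ω sin φ = 2 × 7.29×10⁻⁵ × sin 62° = 1.29×10⁻⁴ s⁻¹
Pressure gradient: |∂P/∂n| = 700 Pa / 448000 m = 1.56×10⁻³ Pa/m
Geostrophic balance (pressure-gradient force = Coriolis force):
V_g = (1/(fρ)) |∂P/∂n| = 1.56×10⁻³ / (1.29×10⁻⁴ × 0.702) = 17.3 m/s

17.3 m s⁻¹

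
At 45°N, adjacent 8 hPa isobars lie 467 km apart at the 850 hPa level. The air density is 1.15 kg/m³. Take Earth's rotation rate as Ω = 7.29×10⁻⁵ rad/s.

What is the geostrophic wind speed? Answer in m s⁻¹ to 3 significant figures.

Coriolis parameter at 45°N:
f = 2Ω sin φ = 2 × 7.29×10⁻⁵ × sin 45° = 1.03×10⁻⁴ s⁻¹
Pressure gradient: |∂P/∂n| = 800 Pa / 467000 m = 1.71×10⁻³ Pa/m
Geostrophic balance (pressure-gradient force = Coriolis force):
V_g = (1/(fρ)) |∂P/∂n| = 1.71×10⁻³ / (1.03×10⁻⁴ × 1.15) = 14.4 m/s

14.4 m s⁻¹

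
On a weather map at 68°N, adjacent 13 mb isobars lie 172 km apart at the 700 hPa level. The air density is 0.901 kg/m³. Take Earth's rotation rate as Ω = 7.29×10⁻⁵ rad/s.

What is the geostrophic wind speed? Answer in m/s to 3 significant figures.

Coriolis parameter at 68°N:
f = 2Ω sin φ = 2 × 7.29×10⁻⁵ × sin 68° = 1.35×10⁻⁴ s⁻¹
Pressure gradient: |∂P/∂n| = 1300 Pa / 172000 m = 7.56×10⁻³ Pa/m
Geostrophic balance (pressure-gradient force = Coriolis force):
V_g = (1/(fρ)) |∂P/∂n| = 7.56×10⁻³ / (1.35×10⁻⁴ × 0.901) = 62.1 m/s

62.1 m/s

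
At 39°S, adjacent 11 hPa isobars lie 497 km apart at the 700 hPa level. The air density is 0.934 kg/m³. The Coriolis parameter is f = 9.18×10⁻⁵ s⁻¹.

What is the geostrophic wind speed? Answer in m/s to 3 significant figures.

25.8 m/s

Pressure gradient: |∂P/∂n| = 1100 Pa / 497000 m = 2.21×10⁻³ Pa/m
Geostrophic balance (pressure-gradient force = Coriolis force):
V_g = (1/(fρ)) |∂P/∂n| = 2.21×10⁻³ / (9.18×10⁻⁵ × 0.934) = 25.8 m/s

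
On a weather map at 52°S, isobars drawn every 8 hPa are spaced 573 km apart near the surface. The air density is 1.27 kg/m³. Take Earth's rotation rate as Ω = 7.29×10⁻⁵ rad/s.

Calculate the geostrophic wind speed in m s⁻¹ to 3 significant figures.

Coriolis parameter at 52°S:
f = 2Ω sin φ = 2 × 7.29×10⁻⁵ × sin 52° = 1.15×10⁻⁴ s⁻¹
Pressure gradient: |∂P/∂n| = 800 Pa / 573000 m = 1.40×10⁻³ Pa/m
Geostrophic balance (pressure-gradient force = Coriolis force):
V_g = (1/(fρ)) |∂P/∂n| = 1.40×10⁻³ / (1.15×10⁻⁴ × 1.27) = 9.57 m/s

9.57 m s⁻¹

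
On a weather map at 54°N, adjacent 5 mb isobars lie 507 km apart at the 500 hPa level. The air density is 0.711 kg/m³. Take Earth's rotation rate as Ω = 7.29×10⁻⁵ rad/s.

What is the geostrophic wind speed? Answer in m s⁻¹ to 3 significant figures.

Coriolis parameter at 54°N:
f = 2Ω sin φ = 2 × 7.29×10⁻⁵ × sin 54° = 1.18×10⁻⁴ s⁻¹
Pressure gradient: |∂P/∂n| = 500 Pa / 507000 m = 9.86×10⁻⁴ Pa/m
Geostrophic balance (pressure-gradient force = Coriolis force):
V_g = (1/(fρ)) |∂P/∂n| = 9.86×10⁻⁴ / (1.18×10⁻⁴ × 0.711) = 11.8 m/s

11.8 m s⁻¹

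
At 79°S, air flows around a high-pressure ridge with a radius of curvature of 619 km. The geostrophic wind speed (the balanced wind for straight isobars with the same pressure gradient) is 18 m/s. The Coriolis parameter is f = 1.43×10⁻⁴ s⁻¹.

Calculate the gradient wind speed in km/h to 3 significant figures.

Around a high, pressure-gradient force acts outward with centrifugal, so Coriolis balances both:
fV = (1/ρ)|∂P/∂n| + V²/R  →  V² − fR·V + fR·V_g = 0
With fR = 1.43×10⁻⁴ × 619×10³ m = 88.5 m/s:
V = [fR − √((fR)² − 4 fR V_g)]/2 = [88.5 − √(88.5² − 4×88.5×18)]/2 = 25.1 m/s
Supergeostrophic (V > V_g = 18 m/s), as expected around a high.
Converting: 25.1 m/s × 3.6 = 90.5 km/h

90.5 km/h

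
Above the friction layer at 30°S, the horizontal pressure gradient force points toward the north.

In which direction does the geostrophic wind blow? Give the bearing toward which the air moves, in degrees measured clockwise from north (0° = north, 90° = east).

270°

The pressure-gradient force points toward the north (bearing 000°).
Geostrophic balance: in the Southern Hemisphere the Coriolis force deflects motion to the left, so the geostrophic wind blows 90° to the left of the pressure-gradient force (low pressure on the right).
Rotating 000° by 90° counterclockwise gives 270° — the wind blows toward the west.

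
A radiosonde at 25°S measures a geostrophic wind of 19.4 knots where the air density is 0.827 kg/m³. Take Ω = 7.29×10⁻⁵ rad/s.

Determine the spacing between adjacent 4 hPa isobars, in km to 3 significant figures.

Coriolis parameter at 25°S:
f = 2Ω sin φ = 2 × 7.29×10⁻⁵ × sin 25° = 6.16×10⁻⁵ s⁻¹
Wind speed in SI: 19.4 knots = 9.98 m/s
Geostrophic balance rearranged: |∂P/∂n| = f ρ V_g
|∂P/∂n| = 6.16×10⁻⁵ × 0.827 × 9.98 = 5.09×10⁻⁴ Pa/m
Isobar spacing: Δn = ΔP/|∂P/∂n| = 400 Pa / 5.09×10⁻⁴ Pa/m = 786518 m ≈ 787 km

787 km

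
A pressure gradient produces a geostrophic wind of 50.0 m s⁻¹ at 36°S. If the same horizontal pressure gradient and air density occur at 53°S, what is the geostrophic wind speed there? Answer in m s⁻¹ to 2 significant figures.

37 m s⁻¹

With the same pressure gradient and density, V_g ∝ 1/f ∝ 1/sin φ.
V₂ = V₁ · sin φ₁ / sin φ₂ = 50.0 × sin 36° / sin 53°
V₂ = 50.0 × 0.5878/0.7986 = 37 m s⁻¹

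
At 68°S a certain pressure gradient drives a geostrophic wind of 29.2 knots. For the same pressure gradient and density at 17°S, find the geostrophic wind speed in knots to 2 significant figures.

With the same pressure gradient and density, V_g ∝ 1/f ∝ 1/sin φ.
V₂ = V₁ · sin φ₁ / sin φ₂ = 29.2 × sin 68° / sin 17°
V₂ = 29.2 × 0.9272/0.2924 = 93 knots

93 knots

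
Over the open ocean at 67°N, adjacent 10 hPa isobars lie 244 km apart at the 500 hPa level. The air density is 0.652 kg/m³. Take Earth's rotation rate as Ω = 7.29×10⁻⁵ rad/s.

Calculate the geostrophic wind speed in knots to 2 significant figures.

Coriolis parameter at 67°N:
f = 2Ω sin φ = 2 × 7.29×10⁻⁵ × sin 67° = 1.34×10⁻⁴ s⁻¹
Pressure gradient: |∂P/∂n| = 1000 Pa / 244000 m = 4.10×10⁻³ Pa/m
Geostrophic balance (pressure-gradient force = Coriolis force):
V_g = (1/(fρ)) |∂P/∂n| = 4.10×10⁻³ / (1.34×10⁻⁴ × 0.652) = 46.8 m/s
Converting: 46.8 m/s × 1.944 = 91 knots

91 knots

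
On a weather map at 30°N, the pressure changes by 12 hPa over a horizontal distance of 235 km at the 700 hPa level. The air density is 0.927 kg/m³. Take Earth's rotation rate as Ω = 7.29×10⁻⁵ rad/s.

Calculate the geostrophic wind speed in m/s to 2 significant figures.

76 m/s

Coriolis parameter at 30°N:
f = 2Ω sin φ = 2 × 7.29×10⁻⁵ × sin 30° = 7.29×10⁻⁵ s⁻¹
Pressure gradient: |∂P/∂n| = 1200 Pa / 235000 m = 5.11×10⁻³ Pa/m
Geostrophic balance (pressure-gradient force = Coriolis force):
V_g = (1/(fρ)) |∂P/∂n| = 5.11×10⁻³ / (7.29×10⁻⁵ × 0.927) = 75.6 m/s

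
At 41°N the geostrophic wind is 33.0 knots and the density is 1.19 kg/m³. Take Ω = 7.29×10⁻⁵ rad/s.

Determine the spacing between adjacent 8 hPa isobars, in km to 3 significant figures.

Coriolis parameter at 41°N:
f = 2Ω sin φ = 2 × 7.29×10⁻⁵ × sin 41° = 9.57×10⁻⁵ s⁻¹
Wind speed in SI: 33.0 knots = 17.0 m/s
Geostrophic balance rearranged: |∂P/∂n| = f ρ V_g
|∂P/∂n| = 9.57×10⁻⁵ × 1.19 × 17.0 = 1.93×10⁻³ Pa/m
Isobar spacing: Δn = ΔP/|∂P/∂n| = 800 Pa / 1.93×10⁻³ Pa/m = 413991 m ≈ 414 km

414 km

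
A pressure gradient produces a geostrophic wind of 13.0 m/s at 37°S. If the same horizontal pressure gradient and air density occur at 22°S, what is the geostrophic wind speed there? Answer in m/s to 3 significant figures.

20.9 m/s

With the same pressure gradient and density, V_g ∝ 1/f ∝ 1/sin φ.
V₂ = V₁ · sin φ₁ / sin φ₂ = 13.0 × sin 37° / sin 22°
V₂ = 13.0 × 0.6018/0.3746 = 20.9 m/s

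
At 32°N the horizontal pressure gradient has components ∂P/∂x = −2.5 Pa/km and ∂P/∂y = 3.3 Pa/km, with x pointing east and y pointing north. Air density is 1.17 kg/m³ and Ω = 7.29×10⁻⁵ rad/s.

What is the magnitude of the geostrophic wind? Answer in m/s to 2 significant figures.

Coriolis parameter at 32°N:
f = 2Ω sin φ = 2 × 7.29×10⁻⁵ × sin 32° = 7.73×10⁻⁵ s⁻¹
Component geostrophic relations (x east, y north):
u_g = −(1/(fρ)) ∂P/∂y,  v_g = (1/(fρ)) ∂P/∂x
u_g = −(3.3×10⁻³)/(7.73×10⁻⁵ × 1.17) = −36.5 m/s;  v_g = (−2.5×10⁻³)/(7.73×10⁻⁵ × 1.17) = −27.7 m/s
|V_g| = √(u_g² + v_g²) = 45.8 m/s

46 m/s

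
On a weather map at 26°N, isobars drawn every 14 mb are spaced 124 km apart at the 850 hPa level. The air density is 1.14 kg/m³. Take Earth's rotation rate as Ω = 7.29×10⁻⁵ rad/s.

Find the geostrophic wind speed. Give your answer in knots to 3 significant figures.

Coriolis parameter at 26°N:
f = 2Ω sin φ = 2 × 7.29×10⁻⁵ × sin 26° = 6.39×10⁻⁵ s⁻¹
Pressure gradient: |∂P/∂n| = 1400 Pa / 124000 m = 1.13×10⁻² Pa/m
Geostrophic balance (pressure-gradient force = Coriolis force):
V_g = (1/(fρ)) |∂P/∂n| = 1.13×10⁻² / (6.39×10⁻⁵ × 1.14) = 155 m/s
Converting: 155 m/s × 1.944 = 301 knots

301 knots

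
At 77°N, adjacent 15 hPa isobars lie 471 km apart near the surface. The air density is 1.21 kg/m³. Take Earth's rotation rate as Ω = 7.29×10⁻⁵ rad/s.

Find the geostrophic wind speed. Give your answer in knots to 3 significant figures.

Coriolis parameter at 77°N:
f = 2Ω sin φ = 2 × 7.29×10⁻⁵ × sin 77° = 1.42×10⁻⁴ s⁻¹
Pressure gradient: |∂P/∂n| = 1500 Pa / 471000 m = 3.18×10⁻³ Pa/m
Geostrophic balance (pressure-gradient force = Coriolis force):
V_g = (1/(fρ)) |∂P/∂n| = 3.18×10⁻³ / (1.42×10⁻⁴ × 1.21) = 18.5 m/s
Converting: 18.5 m/s × 1.944 = 36.0 knots

36.0 knots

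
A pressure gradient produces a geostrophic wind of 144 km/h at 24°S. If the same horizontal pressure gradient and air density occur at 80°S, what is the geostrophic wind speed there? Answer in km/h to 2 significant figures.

With the same pressure gradient and density, V_g ∝ 1/f ∝ 1/sin φ.
V₂ = V₁ · sin φ₁ / sin φ₂ = 144 × sin 24° / sin 80°
V₂ = 144 × 0.4067/0.9848 = 59 km/h

59 km/h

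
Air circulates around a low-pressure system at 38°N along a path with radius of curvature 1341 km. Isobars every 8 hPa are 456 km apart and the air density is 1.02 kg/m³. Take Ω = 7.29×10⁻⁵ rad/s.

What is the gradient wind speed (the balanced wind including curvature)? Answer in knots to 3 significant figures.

32.7 knots

Coriolis parameter at 38°N:
f = 2Ω sin φ = 2 × 7.29×10⁻⁵ × sin 38° = 8.98×10⁻⁵ s⁻¹
Pressure gradient: |∂P/∂n| = 800 Pa / 456000 m = 1.75×10⁻³ Pa/m
Geostrophic speed: V_g = |∂P/∂n|/(fρ) = 1.75×10⁻³/(8.98×10⁻⁵ × 1.02) = 19.2 m/s
Around a low, centrifugal force acts outward with Coriolis, so pressure-gradient force balances both:
(1/ρ)|∂P/∂n| = fV + V²/R  →  V² + fR·V − fR·V_g = 0
With fR = 8.98×10⁻⁵ × 1341×10³ m = 120 m/s:
V = [−fR + √((fR)² + 4 fR V_g)]/2 = [−120 + √(120² + 4×120×19.2)]/2 = 16.8 m/s
Subgeostrophic (V < V_g = 19.2 m/s), as expected around a low.
Converting: 16.8 m/s × 1.944 = 32.7 knots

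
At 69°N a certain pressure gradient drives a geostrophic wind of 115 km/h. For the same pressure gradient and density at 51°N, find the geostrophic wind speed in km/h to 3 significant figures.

138 km/h

With the same pressure gradient and density, V_g ∝ 1/f ∝ 1/sin φ.
V₂ = V₁ · sin φ₁ / sin φ₂ = 115 × sin 69° / sin 51°
V₂ = 115 × 0.9336/0.7771 = 138 km/h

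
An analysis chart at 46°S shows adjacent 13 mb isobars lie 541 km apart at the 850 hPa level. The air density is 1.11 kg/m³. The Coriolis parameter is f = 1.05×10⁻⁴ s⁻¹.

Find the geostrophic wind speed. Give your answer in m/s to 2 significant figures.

Pressure gradient: |∂P/∂n| = 1300 Pa / 541000 m = 2.40×10⁻³ Pa/m
Geostrophic balance (pressure-gradient force = Coriolis force):
V_g = (1/(fρ)) |∂P/∂n| = 2.40×10⁻³ / (1.05×10⁻⁴ × 1.11) = 20.6 m/s

21 m/s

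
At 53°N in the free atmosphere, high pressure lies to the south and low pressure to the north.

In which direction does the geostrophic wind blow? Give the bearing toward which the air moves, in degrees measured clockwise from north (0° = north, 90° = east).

The pressure-gradient force points toward the north (bearing 000°).
Geostrophic balance: in the Northern Hemisphere the Coriolis force deflects motion to the right, so the geostrophic wind blows 90° to the right of the pressure-gradient force (low pressure on the left).
Rotating 000° by 90° clockwise gives 090° — the wind blows toward the east.

090°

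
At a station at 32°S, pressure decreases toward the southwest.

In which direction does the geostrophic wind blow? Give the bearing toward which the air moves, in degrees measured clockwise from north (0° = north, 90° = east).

135°

The pressure-gradient force points toward the southwest (bearing 225°).
Geostrophic balance: in the Southern Hemisphere the Coriolis force deflects motion to the left, so the geostrophic wind blows 90° to the left of the pressure-gradient force (low pressure on the right).
Rotating 225° by 90° counterclockwise gives 135° — the wind blows toward the southeast.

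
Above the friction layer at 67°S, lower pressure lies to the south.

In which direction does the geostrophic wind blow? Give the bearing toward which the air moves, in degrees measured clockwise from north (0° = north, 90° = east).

The pressure-gradient force points toward the south (bearing 180°).
Geostrophic balance: in the Southern Hemisphere the Coriolis force deflects motion to the left, so the geostrophic wind blows 90° to the left of the pressure-gradient force (low pressure on the right).
Rotating 180° by 90° counterclockwise gives 090° — the wind blows toward the east.

090°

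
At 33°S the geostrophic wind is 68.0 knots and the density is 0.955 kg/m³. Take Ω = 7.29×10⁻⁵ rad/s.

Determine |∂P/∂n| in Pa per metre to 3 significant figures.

Coriolis parameter at 33°S:
f = 2Ω sin φ = 2 × 7.29×10⁻⁵ × sin 33° = 7.94×10⁻⁵ s⁻¹
Wind speed in SI: 68.0 knots = 35.0 m/s
Geostrophic balance rearranged: |∂P/∂n| = f ρ V_g
|∂P/∂n| = 7.94×10⁻⁵ × 0.955 × 35.0 = 2.65×10⁻³ Pa/m

2.65×10⁻³ Pa/m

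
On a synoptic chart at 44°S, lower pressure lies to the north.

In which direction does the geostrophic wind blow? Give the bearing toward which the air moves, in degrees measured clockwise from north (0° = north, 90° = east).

The pressure-gradient force points toward the north (bearing 000°).
Geostrophic balance: in the Southern Hemisphere the Coriolis force deflects motion to the left, so the geostrophic wind blows 90° to the left of the pressure-gradient force (low pressure on the right).
Rotating 000° by 90° counterclockwise gives 270° — the wind blows toward the west.

270°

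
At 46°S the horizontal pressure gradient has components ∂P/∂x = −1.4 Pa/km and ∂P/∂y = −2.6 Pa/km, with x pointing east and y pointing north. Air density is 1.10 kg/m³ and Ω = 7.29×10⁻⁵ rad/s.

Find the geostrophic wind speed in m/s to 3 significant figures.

25.6 m/s

Coriolis parameter at 46°S:
f = 2Ω sin φ = 2 × 7.29×10⁻⁵ × sin 46° = 1.05×10⁻⁴ s⁻¹
In the Southern Hemisphere f is negative: f = −1.05×10⁻⁴ s⁻¹.
Component geostrophic relations (x east, y north):
u_g = −(1/(fρ)) ∂P/∂y,  v_g = (1/(fρ)) ∂P/∂x
u_g = −(−2.6×10⁻³)/(−1.05×10⁻⁴ × 1.10) = −22.5 m/s;  v_g = (−1.4×10⁻³)/(−1.05×10⁻⁴ × 1.10) = 12.1 m/s
|V_g| = √(u_g² + v_g²) = 25.6 m/s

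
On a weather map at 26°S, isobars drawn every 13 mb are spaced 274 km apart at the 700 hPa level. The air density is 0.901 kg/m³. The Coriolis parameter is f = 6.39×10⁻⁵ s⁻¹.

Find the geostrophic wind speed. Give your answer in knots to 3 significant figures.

160 knots

Pressure gradient: |∂P/∂n| = 1300 Pa / 274000 m = 4.74×10⁻³ Pa/m
Geostrophic balance (pressure-gradient force = Coriolis force):
V_g = (1/(fρ)) |∂P/∂n| = 4.74×10⁻³ / (6.39×10⁻⁵ × 0.901) = 82.4 m/s
Converting: 82.4 m/s × 1.944 = 160 knots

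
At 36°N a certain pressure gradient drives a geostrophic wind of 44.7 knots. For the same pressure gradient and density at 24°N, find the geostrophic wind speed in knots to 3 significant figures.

With the same pressure gradient and density, V_g ∝ 1/f ∝ 1/sin φ.
V₂ = V₁ · sin φ₁ / sin φ₂ = 44.7 × sin 36° / sin 24°
V₂ = 44.7 × 0.5878/0.4067 = 64.6 knots

64.6 knots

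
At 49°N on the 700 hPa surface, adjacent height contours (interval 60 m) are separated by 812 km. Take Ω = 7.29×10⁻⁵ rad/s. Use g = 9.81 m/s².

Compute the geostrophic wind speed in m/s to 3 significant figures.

6.59 m/s

Coriolis parameter at 49°N:
f = 2Ω sin φ = 2 × 7.29×10⁻⁵ × sin 49° = 1.10×10⁻⁴ s⁻¹
Height gradient: |∂Z/∂n| = 60 m / 812000 m = 7.39×10⁻⁵
On a pressure surface, geostrophic balance gives V_g = (g/f)|∂Z/∂n|:
V_g = 9.81 × 7.39×10⁻⁵ / 1.10×10⁻⁴ = 6.59 m/s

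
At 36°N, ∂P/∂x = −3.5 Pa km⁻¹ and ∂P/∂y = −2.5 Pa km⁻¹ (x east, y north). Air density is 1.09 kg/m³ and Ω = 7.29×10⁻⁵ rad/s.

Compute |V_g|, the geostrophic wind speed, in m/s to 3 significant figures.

46.0 m/s

Coriolis parameter at 36°N:
f = 2Ω sin φ = 2 × 7.29×10⁻⁵ × sin 36° = 8.57×10⁻⁵ s⁻¹
Component geostrophic relations (x east, y north):
u_g = −(1/(fρ)) ∂P/∂y,  v_g = (1/(fρ)) ∂P/∂x
u_g = −(−2.5×10⁻³)/(8.57×10⁻⁵ × 1.09) = 26.8 m/s;  v_g = (−3.5×10⁻³)/(8.57×10⁻⁵ × 1.09) = −37.5 m/s
|V_g| = √(u_g² + v_g²) = 46.0 m/s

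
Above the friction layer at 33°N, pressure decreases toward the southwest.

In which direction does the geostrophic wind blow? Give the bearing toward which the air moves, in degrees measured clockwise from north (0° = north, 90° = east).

315°

The pressure-gradient force points toward the southwest (bearing 225°).
Geostrophic balance: in the Northern Hemisphere the Coriolis force deflects motion to the right, so the geostrophic wind blows 90° to the right of the pressure-gradient force (low pressure on the left).
Rotating 225° by 90° clockwise gives 315° — the wind blows toward the northwest.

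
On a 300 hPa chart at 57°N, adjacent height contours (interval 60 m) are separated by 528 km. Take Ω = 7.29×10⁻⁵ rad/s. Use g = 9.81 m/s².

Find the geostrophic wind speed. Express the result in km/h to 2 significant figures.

33 km/h

Coriolis parameter at 57°N:
f = 2Ω sin φ = 2 × 7.29×10⁻⁵ × sin 57° = 1.22×10⁻⁴ s⁻¹
Height gradient: |∂Z/∂n| = 60 m / 528000 m = 1.14×10⁻⁴
On a pressure surface, geostrophic balance gives V_g = (g/f)|∂Z/∂n|:
V_g = 9.81 × 1.14×10⁻⁴ / 1.22×10⁻⁴ = 9.12 m/s
Converting: 9.12 m/s × 3.6 = 33 km/h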